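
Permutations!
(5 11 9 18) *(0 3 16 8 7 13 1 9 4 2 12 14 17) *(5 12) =(0 3 16 8 7 13 1 9 18 12 14 17)(2 5 11 4) =[3, 9, 5, 16, 2, 11, 6, 13, 7, 18, 10, 4, 14, 1, 17, 15, 8, 0, 12]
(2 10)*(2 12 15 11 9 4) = (2 10 12 15 11 9 4) = [0, 1, 10, 3, 2, 5, 6, 7, 8, 4, 12, 9, 15, 13, 14, 11]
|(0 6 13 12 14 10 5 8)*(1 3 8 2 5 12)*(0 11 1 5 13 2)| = 60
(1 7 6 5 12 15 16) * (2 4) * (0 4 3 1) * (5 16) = (0 4 2 3 1 7 6 16)(5 12 15) = [4, 7, 3, 1, 2, 12, 16, 6, 8, 9, 10, 11, 15, 13, 14, 5, 0]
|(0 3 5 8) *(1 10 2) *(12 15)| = |(0 3 5 8)(1 10 2)(12 15)| = 12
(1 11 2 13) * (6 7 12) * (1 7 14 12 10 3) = (1 11 2 13 7 10 3)(6 14 12) = [0, 11, 13, 1, 4, 5, 14, 10, 8, 9, 3, 2, 6, 7, 12]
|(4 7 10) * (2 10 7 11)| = 4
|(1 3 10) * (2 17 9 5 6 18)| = 6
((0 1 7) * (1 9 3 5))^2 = (0 3 1)(5 7 9) = [3, 0, 2, 1, 4, 7, 6, 9, 8, 5]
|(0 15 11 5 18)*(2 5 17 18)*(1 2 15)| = |(0 1 2 5 15 11 17 18)| = 8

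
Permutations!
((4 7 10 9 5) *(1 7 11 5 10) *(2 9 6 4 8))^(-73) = [0, 7, 8, 3, 6, 11, 10, 1, 5, 2, 9, 4] = (1 7)(2 8 5 11 4 6 10 9)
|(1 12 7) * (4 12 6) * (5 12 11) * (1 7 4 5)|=|(1 6 5 12 4 11)|=6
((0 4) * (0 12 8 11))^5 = (12) = [0, 1, 2, 3, 4, 5, 6, 7, 8, 9, 10, 11, 12]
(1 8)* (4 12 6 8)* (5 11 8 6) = (1 4 12 5 11 8) = [0, 4, 2, 3, 12, 11, 6, 7, 1, 9, 10, 8, 5]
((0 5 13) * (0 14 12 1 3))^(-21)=(14)=[0, 1, 2, 3, 4, 5, 6, 7, 8, 9, 10, 11, 12, 13, 14]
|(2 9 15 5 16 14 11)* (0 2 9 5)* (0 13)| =9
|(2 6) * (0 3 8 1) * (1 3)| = |(0 1)(2 6)(3 8)| = 2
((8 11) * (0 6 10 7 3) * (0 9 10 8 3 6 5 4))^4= [5, 1, 2, 6, 0, 4, 9, 3, 10, 8, 11, 7]= (0 5 4)(3 6 9 8 10 11 7)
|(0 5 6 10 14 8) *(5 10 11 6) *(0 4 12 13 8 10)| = |(4 12 13 8)(6 11)(10 14)| = 4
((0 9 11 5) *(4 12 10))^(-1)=[5, 1, 2, 3, 10, 11, 6, 7, 8, 0, 12, 9, 4]=(0 5 11 9)(4 10 12)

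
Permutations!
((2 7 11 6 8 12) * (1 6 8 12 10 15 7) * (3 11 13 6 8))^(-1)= (1 2 12 6 13 7 15 10 8)(3 11)= [0, 2, 12, 11, 4, 5, 13, 15, 1, 9, 8, 3, 6, 7, 14, 10]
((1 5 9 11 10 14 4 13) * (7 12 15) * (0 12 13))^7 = (0 9 15 10 13 4 5 12 11 7 14 1) = [9, 0, 2, 3, 5, 12, 6, 14, 8, 15, 13, 7, 11, 4, 1, 10]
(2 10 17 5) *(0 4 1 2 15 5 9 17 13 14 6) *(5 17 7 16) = (0 4 1 2 10 13 14 6)(5 15 17 9 7 16) = [4, 2, 10, 3, 1, 15, 0, 16, 8, 7, 13, 11, 12, 14, 6, 17, 5, 9]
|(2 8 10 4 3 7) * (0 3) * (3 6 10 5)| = 20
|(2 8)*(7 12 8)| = |(2 7 12 8)| = 4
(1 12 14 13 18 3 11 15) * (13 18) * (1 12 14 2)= (1 14 18 3 11 15 12 2)= [0, 14, 1, 11, 4, 5, 6, 7, 8, 9, 10, 15, 2, 13, 18, 12, 16, 17, 3]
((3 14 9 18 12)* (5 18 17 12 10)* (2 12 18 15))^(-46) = (2 9 5 3 18)(10 12 17 15 14) = [0, 1, 9, 18, 4, 3, 6, 7, 8, 5, 12, 11, 17, 13, 10, 14, 16, 15, 2]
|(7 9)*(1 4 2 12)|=4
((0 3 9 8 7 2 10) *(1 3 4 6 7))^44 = [6, 1, 0, 3, 7, 5, 2, 10, 8, 9, 4] = (0 6 2)(4 7 10)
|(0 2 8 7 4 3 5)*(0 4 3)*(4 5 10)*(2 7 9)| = 15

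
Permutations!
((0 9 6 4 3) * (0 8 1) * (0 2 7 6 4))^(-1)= (0 6 7 2 1 8 3 4 9)= [6, 8, 1, 4, 9, 5, 7, 2, 3, 0]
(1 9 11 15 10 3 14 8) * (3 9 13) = (1 13 3 14 8)(9 11 15 10) = [0, 13, 2, 14, 4, 5, 6, 7, 1, 11, 9, 15, 12, 3, 8, 10]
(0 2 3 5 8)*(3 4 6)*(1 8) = [2, 8, 4, 5, 6, 1, 3, 7, 0] = (0 2 4 6 3 5 1 8)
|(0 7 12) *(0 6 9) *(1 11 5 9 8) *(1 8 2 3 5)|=|(0 7 12 6 2 3 5 9)(1 11)|=8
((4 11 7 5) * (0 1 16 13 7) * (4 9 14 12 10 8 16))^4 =(5 10 7 12 13 14 16 9 8) =[0, 1, 2, 3, 4, 10, 6, 12, 5, 8, 7, 11, 13, 14, 16, 15, 9]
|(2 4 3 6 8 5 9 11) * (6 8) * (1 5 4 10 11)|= |(1 5 9)(2 10 11)(3 8 4)|= 3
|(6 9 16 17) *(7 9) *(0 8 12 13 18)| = |(0 8 12 13 18)(6 7 9 16 17)| = 5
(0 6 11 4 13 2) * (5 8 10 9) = [6, 1, 0, 3, 13, 8, 11, 7, 10, 5, 9, 4, 12, 2] = (0 6 11 4 13 2)(5 8 10 9)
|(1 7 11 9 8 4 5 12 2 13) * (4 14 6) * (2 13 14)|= 12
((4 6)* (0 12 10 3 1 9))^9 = (0 3)(1 12)(4 6)(9 10) = [3, 12, 2, 0, 6, 5, 4, 7, 8, 10, 9, 11, 1]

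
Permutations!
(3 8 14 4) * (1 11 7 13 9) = (1 11 7 13 9)(3 8 14 4) = [0, 11, 2, 8, 3, 5, 6, 13, 14, 1, 10, 7, 12, 9, 4]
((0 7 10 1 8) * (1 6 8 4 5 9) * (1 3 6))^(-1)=(0 8 6 3 9 5 4 1 10 7)=[8, 10, 2, 9, 1, 4, 3, 0, 6, 5, 7]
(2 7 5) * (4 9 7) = [0, 1, 4, 3, 9, 2, 6, 5, 8, 7] = (2 4 9 7 5)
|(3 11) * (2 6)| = 2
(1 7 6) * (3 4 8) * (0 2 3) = (0 2 3 4 8)(1 7 6) = [2, 7, 3, 4, 8, 5, 1, 6, 0]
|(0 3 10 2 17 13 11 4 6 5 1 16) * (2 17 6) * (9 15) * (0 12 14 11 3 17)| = 90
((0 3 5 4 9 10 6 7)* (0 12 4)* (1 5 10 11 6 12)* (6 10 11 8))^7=(0 8 11 7 12 5 9 3 6 10 1 4)=[8, 4, 2, 6, 0, 9, 10, 12, 11, 3, 1, 7, 5]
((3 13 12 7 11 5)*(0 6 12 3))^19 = (0 6 12 7 11 5)(3 13) = [6, 1, 2, 13, 4, 0, 12, 11, 8, 9, 10, 5, 7, 3]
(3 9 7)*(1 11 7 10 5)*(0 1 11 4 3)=(0 1 4 3 9 10 5 11 7)=[1, 4, 2, 9, 3, 11, 6, 0, 8, 10, 5, 7]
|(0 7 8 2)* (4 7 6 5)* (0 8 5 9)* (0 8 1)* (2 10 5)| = 10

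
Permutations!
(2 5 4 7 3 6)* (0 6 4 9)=(0 6 2 5 9)(3 4 7)=[6, 1, 5, 4, 7, 9, 2, 3, 8, 0]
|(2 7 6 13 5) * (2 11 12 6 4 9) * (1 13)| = 12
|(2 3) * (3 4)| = 3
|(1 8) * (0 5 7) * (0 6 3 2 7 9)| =12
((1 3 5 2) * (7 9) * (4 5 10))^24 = (10) = [0, 1, 2, 3, 4, 5, 6, 7, 8, 9, 10]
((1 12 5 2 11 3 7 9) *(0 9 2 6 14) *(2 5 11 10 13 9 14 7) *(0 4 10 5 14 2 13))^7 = (0 10 4 14 7 6 5 2)(1 12 11 3 13 9) = [10, 12, 0, 13, 14, 2, 5, 6, 8, 1, 4, 3, 11, 9, 7]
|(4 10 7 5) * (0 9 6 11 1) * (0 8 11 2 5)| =|(0 9 6 2 5 4 10 7)(1 8 11)| =24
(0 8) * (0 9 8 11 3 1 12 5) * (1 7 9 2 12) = (0 11 3 7 9 8 2 12 5) = [11, 1, 12, 7, 4, 0, 6, 9, 2, 8, 10, 3, 5]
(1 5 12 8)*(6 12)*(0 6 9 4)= (0 6 12 8 1 5 9 4)= [6, 5, 2, 3, 0, 9, 12, 7, 1, 4, 10, 11, 8]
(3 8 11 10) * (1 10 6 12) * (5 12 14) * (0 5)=(0 5 12 1 10 3 8 11 6 14)=[5, 10, 2, 8, 4, 12, 14, 7, 11, 9, 3, 6, 1, 13, 0]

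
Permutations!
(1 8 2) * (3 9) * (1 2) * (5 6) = [0, 8, 2, 9, 4, 6, 5, 7, 1, 3] = (1 8)(3 9)(5 6)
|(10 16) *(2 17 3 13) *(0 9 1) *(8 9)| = |(0 8 9 1)(2 17 3 13)(10 16)| = 4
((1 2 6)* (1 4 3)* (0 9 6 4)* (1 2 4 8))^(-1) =(0 6 9)(1 8 2 3 4) =[6, 8, 3, 4, 1, 5, 9, 7, 2, 0]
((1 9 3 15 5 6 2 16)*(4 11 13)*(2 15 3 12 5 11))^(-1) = (1 16 2 4 13 11 15 6 5 12 9) = [0, 16, 4, 3, 13, 12, 5, 7, 8, 1, 10, 15, 9, 11, 14, 6, 2]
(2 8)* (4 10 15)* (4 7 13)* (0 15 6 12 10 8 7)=[15, 1, 7, 3, 8, 5, 12, 13, 2, 9, 6, 11, 10, 4, 14, 0]=(0 15)(2 7 13 4 8)(6 12 10)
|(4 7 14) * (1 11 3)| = 3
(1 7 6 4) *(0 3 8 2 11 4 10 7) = (0 3 8 2 11 4 1)(6 10 7) = [3, 0, 11, 8, 1, 5, 10, 6, 2, 9, 7, 4]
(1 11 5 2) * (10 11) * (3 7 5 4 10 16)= (1 16 3 7 5 2)(4 10 11)= [0, 16, 1, 7, 10, 2, 6, 5, 8, 9, 11, 4, 12, 13, 14, 15, 3]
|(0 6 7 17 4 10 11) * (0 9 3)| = 9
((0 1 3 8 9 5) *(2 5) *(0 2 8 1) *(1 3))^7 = (2 5)(8 9) = [0, 1, 5, 3, 4, 2, 6, 7, 9, 8]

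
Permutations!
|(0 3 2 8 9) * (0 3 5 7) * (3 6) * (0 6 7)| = |(0 5)(2 8 9 7 6 3)| = 6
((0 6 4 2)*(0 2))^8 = (0 4 6) = [4, 1, 2, 3, 6, 5, 0]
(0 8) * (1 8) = (0 1 8) = [1, 8, 2, 3, 4, 5, 6, 7, 0]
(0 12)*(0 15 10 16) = [12, 1, 2, 3, 4, 5, 6, 7, 8, 9, 16, 11, 15, 13, 14, 10, 0] = (0 12 15 10 16)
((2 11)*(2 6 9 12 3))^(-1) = [0, 1, 3, 12, 4, 5, 11, 7, 8, 6, 10, 2, 9] = (2 3 12 9 6 11)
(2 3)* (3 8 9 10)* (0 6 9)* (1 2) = [6, 2, 8, 1, 4, 5, 9, 7, 0, 10, 3] = (0 6 9 10 3 1 2 8)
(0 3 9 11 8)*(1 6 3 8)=(0 8)(1 6 3 9 11)=[8, 6, 2, 9, 4, 5, 3, 7, 0, 11, 10, 1]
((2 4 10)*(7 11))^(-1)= (2 10 4)(7 11)= [0, 1, 10, 3, 2, 5, 6, 11, 8, 9, 4, 7]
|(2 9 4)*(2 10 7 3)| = 6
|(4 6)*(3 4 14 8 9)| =|(3 4 6 14 8 9)| =6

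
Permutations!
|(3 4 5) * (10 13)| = 6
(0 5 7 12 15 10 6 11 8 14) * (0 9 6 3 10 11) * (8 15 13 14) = (0 5 7 12 13 14 9 6)(3 10)(11 15) = [5, 1, 2, 10, 4, 7, 0, 12, 8, 6, 3, 15, 13, 14, 9, 11]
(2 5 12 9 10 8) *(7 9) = (2 5 12 7 9 10 8) = [0, 1, 5, 3, 4, 12, 6, 9, 2, 10, 8, 11, 7]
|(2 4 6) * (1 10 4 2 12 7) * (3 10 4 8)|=15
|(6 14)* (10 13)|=|(6 14)(10 13)|=2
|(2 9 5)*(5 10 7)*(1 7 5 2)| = 6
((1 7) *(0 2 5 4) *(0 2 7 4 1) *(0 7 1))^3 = (7)(0 2 1 5 4) = [2, 5, 1, 3, 0, 4, 6, 7]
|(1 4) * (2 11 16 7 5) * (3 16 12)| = |(1 4)(2 11 12 3 16 7 5)| = 14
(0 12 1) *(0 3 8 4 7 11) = (0 12 1 3 8 4 7 11) = [12, 3, 2, 8, 7, 5, 6, 11, 4, 9, 10, 0, 1]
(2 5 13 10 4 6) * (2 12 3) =(2 5 13 10 4 6 12 3) =[0, 1, 5, 2, 6, 13, 12, 7, 8, 9, 4, 11, 3, 10]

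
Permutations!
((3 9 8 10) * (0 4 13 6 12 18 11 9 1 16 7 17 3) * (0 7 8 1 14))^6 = (0 11 7 13 1 3 12 8)(4 9 17 6 16 14 18 10) = [11, 3, 2, 12, 9, 5, 16, 13, 0, 17, 4, 7, 8, 1, 18, 15, 14, 6, 10]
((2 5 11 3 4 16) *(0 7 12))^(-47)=(0 7 12)(2 5 11 3 4 16)=[7, 1, 5, 4, 16, 11, 6, 12, 8, 9, 10, 3, 0, 13, 14, 15, 2]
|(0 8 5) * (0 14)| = 4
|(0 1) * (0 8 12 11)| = |(0 1 8 12 11)| = 5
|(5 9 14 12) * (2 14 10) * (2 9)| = 4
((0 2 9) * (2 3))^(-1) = (0 9 2 3) = [9, 1, 3, 0, 4, 5, 6, 7, 8, 2]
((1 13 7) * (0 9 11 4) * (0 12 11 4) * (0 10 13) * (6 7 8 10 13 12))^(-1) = [1, 7, 2, 3, 9, 5, 4, 6, 13, 0, 8, 12, 10, 11] = (0 1 7 6 4 9)(8 13 11 12 10)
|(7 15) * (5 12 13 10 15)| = |(5 12 13 10 15 7)| = 6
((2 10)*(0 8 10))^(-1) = [2, 1, 10, 3, 4, 5, 6, 7, 0, 9, 8] = (0 2 10 8)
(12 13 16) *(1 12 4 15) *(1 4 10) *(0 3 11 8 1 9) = (0 3 11 8 1 12 13 16 10 9)(4 15) = [3, 12, 2, 11, 15, 5, 6, 7, 1, 0, 9, 8, 13, 16, 14, 4, 10]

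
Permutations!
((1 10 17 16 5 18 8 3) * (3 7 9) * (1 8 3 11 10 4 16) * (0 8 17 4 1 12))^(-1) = (0 12 17 3 18 5 16 4 10 11 9 7 8) = [12, 1, 2, 18, 10, 16, 6, 8, 0, 7, 11, 9, 17, 13, 14, 15, 4, 3, 5]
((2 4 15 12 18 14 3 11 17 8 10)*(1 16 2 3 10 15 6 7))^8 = (1 2 6)(3 10 14 18 12 15 8 17 11)(4 7 16) = [0, 2, 6, 10, 7, 5, 1, 16, 17, 9, 14, 3, 15, 13, 18, 8, 4, 11, 12]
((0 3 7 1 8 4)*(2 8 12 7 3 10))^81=[10, 1, 8, 3, 0, 5, 6, 7, 4, 9, 2, 11, 12]=(12)(0 10 2 8 4)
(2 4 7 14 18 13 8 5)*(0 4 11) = (0 4 7 14 18 13 8 5 2 11) = [4, 1, 11, 3, 7, 2, 6, 14, 5, 9, 10, 0, 12, 8, 18, 15, 16, 17, 13]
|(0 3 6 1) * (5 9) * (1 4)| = 10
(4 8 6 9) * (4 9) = [0, 1, 2, 3, 8, 5, 4, 7, 6, 9] = (9)(4 8 6)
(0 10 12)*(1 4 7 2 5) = [10, 4, 5, 3, 7, 1, 6, 2, 8, 9, 12, 11, 0] = (0 10 12)(1 4 7 2 5)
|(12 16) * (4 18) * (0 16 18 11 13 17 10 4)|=|(0 16 12 18)(4 11 13 17 10)|=20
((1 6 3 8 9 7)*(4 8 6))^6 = (1 4 8 9 7) = [0, 4, 2, 3, 8, 5, 6, 1, 9, 7]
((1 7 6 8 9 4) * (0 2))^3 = [2, 8, 0, 3, 6, 5, 4, 9, 1, 7] = (0 2)(1 8)(4 6)(7 9)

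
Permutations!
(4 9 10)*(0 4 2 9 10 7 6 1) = [4, 0, 9, 3, 10, 5, 1, 6, 8, 7, 2] = (0 4 10 2 9 7 6 1)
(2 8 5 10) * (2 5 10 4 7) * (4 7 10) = (2 8 4 10 5 7) = [0, 1, 8, 3, 10, 7, 6, 2, 4, 9, 5]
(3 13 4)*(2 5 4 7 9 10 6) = [0, 1, 5, 13, 3, 4, 2, 9, 8, 10, 6, 11, 12, 7] = (2 5 4 3 13 7 9 10 6)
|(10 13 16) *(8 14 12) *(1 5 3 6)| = |(1 5 3 6)(8 14 12)(10 13 16)| = 12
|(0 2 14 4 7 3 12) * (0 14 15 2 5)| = |(0 5)(2 15)(3 12 14 4 7)| = 10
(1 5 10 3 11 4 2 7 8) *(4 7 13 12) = [0, 5, 13, 11, 2, 10, 6, 8, 1, 9, 3, 7, 4, 12] = (1 5 10 3 11 7 8)(2 13 12 4)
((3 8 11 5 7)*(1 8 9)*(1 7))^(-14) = (1 11)(3 9 7)(5 8) = [0, 11, 2, 9, 4, 8, 6, 3, 5, 7, 10, 1]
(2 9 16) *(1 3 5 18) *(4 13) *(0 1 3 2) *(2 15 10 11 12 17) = [1, 15, 9, 5, 13, 18, 6, 7, 8, 16, 11, 12, 17, 4, 14, 10, 0, 2, 3] = (0 1 15 10 11 12 17 2 9 16)(3 5 18)(4 13)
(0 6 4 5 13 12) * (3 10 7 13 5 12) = (0 6 4 12)(3 10 7 13) = [6, 1, 2, 10, 12, 5, 4, 13, 8, 9, 7, 11, 0, 3]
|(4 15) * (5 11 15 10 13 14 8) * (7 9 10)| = 10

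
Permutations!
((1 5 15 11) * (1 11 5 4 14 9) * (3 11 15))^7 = (1 9 14 4)(3 5 15 11) = [0, 9, 2, 5, 1, 15, 6, 7, 8, 14, 10, 3, 12, 13, 4, 11]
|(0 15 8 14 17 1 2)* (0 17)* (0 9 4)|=|(0 15 8 14 9 4)(1 2 17)|=6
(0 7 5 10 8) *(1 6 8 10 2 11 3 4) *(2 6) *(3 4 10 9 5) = [7, 2, 11, 10, 1, 6, 8, 3, 0, 5, 9, 4] = (0 7 3 10 9 5 6 8)(1 2 11 4)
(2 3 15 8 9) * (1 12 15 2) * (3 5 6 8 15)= (15)(1 12 3 2 5 6 8 9)= [0, 12, 5, 2, 4, 6, 8, 7, 9, 1, 10, 11, 3, 13, 14, 15]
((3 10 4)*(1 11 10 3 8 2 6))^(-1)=(1 6 2 8 4 10 11)=[0, 6, 8, 3, 10, 5, 2, 7, 4, 9, 11, 1]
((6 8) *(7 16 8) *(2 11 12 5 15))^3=(2 5 11 15 12)(6 8 16 7)=[0, 1, 5, 3, 4, 11, 8, 6, 16, 9, 10, 15, 2, 13, 14, 12, 7]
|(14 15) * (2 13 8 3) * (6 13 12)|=6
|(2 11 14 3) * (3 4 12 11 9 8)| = 4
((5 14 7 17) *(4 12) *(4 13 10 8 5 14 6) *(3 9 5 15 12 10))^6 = [0, 1, 2, 8, 3, 12, 13, 7, 5, 15, 9, 11, 4, 10, 14, 6, 16, 17] = (17)(3 8 5 12 4)(6 13 10 9 15)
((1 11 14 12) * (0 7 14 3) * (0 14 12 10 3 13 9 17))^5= (0 13 12 17 11 7 9 1)(3 10 14)= [13, 0, 2, 10, 4, 5, 6, 9, 8, 1, 14, 7, 17, 12, 3, 15, 16, 11]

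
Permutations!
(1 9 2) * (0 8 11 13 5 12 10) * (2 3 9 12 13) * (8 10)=(0 10)(1 12 8 11 2)(3 9)(5 13)=[10, 12, 1, 9, 4, 13, 6, 7, 11, 3, 0, 2, 8, 5]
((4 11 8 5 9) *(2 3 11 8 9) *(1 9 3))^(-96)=[0, 1, 2, 3, 4, 5, 6, 7, 8, 9, 10, 11]=(11)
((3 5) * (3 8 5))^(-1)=(5 8)=[0, 1, 2, 3, 4, 8, 6, 7, 5]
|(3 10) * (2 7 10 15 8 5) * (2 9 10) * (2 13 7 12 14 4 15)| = 10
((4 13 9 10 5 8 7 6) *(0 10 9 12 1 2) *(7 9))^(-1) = (0 2 1 12 13 4 6 7 9 8 5 10) = [2, 12, 1, 3, 6, 10, 7, 9, 5, 8, 0, 11, 13, 4]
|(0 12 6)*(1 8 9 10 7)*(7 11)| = |(0 12 6)(1 8 9 10 11 7)| = 6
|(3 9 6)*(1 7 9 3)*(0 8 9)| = |(0 8 9 6 1 7)| = 6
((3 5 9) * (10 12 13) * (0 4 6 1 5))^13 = [3, 6, 2, 9, 0, 1, 4, 7, 8, 5, 12, 11, 13, 10] = (0 3 9 5 1 6 4)(10 12 13)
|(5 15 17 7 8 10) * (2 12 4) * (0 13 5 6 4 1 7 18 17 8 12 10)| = |(0 13 5 15 8)(1 7 12)(2 10 6 4)(17 18)| = 60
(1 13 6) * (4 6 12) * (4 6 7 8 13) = (1 4 7 8 13 12 6) = [0, 4, 2, 3, 7, 5, 1, 8, 13, 9, 10, 11, 6, 12]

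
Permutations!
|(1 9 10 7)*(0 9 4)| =|(0 9 10 7 1 4)| =6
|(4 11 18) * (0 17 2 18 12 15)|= 8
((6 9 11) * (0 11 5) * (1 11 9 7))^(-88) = (11)(0 5 9) = [5, 1, 2, 3, 4, 9, 6, 7, 8, 0, 10, 11]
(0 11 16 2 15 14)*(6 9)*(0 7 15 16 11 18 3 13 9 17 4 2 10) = (0 18 3 13 9 6 17 4 2 16 10)(7 15 14) = [18, 1, 16, 13, 2, 5, 17, 15, 8, 6, 0, 11, 12, 9, 7, 14, 10, 4, 3]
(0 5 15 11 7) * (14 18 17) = (0 5 15 11 7)(14 18 17) = [5, 1, 2, 3, 4, 15, 6, 0, 8, 9, 10, 7, 12, 13, 18, 11, 16, 14, 17]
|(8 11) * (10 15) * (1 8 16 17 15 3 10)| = |(1 8 11 16 17 15)(3 10)| = 6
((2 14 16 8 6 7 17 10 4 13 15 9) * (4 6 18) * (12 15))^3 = [0, 1, 8, 3, 15, 5, 10, 6, 13, 16, 17, 11, 2, 9, 18, 14, 4, 7, 12] = (2 8 13 9 16 4 15 14 18 12)(6 10 17 7)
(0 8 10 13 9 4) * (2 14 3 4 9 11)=[8, 1, 14, 4, 0, 5, 6, 7, 10, 9, 13, 2, 12, 11, 3]=(0 8 10 13 11 2 14 3 4)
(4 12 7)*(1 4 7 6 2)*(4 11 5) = (1 11 5 4 12 6 2) = [0, 11, 1, 3, 12, 4, 2, 7, 8, 9, 10, 5, 6]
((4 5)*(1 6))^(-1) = (1 6)(4 5) = [0, 6, 2, 3, 5, 4, 1]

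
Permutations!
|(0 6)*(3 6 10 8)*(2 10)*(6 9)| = 7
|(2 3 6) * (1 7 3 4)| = 6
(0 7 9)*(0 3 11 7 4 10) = (0 4 10)(3 11 7 9) = [4, 1, 2, 11, 10, 5, 6, 9, 8, 3, 0, 7]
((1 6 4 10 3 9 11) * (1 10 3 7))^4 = (1 9)(3 7)(4 10)(6 11) = [0, 9, 2, 7, 10, 5, 11, 3, 8, 1, 4, 6]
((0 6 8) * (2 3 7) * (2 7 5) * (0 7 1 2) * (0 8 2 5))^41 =[6, 5, 3, 0, 4, 8, 2, 1, 7] =(0 6 2 3)(1 5 8 7)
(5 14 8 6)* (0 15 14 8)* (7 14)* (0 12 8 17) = (0 15 7 14 12 8 6 5 17) = [15, 1, 2, 3, 4, 17, 5, 14, 6, 9, 10, 11, 8, 13, 12, 7, 16, 0]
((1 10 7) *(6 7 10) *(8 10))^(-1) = [0, 7, 2, 3, 4, 5, 1, 6, 10, 9, 8] = (1 7 6)(8 10)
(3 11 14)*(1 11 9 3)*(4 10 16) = (1 11 14)(3 9)(4 10 16) = [0, 11, 2, 9, 10, 5, 6, 7, 8, 3, 16, 14, 12, 13, 1, 15, 4]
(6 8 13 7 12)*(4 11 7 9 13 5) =(4 11 7 12 6 8 5)(9 13) =[0, 1, 2, 3, 11, 4, 8, 12, 5, 13, 10, 7, 6, 9]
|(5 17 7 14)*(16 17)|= |(5 16 17 7 14)|= 5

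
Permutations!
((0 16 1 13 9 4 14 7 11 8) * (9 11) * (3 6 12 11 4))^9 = (0 6 14 16 12 7 1 11 9 13 8 3 4) = [6, 11, 2, 4, 0, 5, 14, 1, 3, 13, 10, 9, 7, 8, 16, 15, 12]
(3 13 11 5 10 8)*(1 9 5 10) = (1 9 5)(3 13 11 10 8) = [0, 9, 2, 13, 4, 1, 6, 7, 3, 5, 8, 10, 12, 11]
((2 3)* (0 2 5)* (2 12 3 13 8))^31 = (0 5 3 12)(2 13 8) = [5, 1, 13, 12, 4, 3, 6, 7, 2, 9, 10, 11, 0, 8]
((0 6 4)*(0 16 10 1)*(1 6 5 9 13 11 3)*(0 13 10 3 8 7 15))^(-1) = (0 15 7 8 11 13 1 3 16 4 6 10 9 5) = [15, 3, 2, 16, 6, 0, 10, 8, 11, 5, 9, 13, 12, 1, 14, 7, 4]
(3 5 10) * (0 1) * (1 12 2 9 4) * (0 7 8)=[12, 7, 9, 5, 1, 10, 6, 8, 0, 4, 3, 11, 2]=(0 12 2 9 4 1 7 8)(3 5 10)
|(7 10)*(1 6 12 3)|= 4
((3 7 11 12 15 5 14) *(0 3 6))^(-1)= [6, 1, 2, 0, 4, 15, 14, 3, 8, 9, 10, 7, 11, 13, 5, 12]= (0 6 14 5 15 12 11 7 3)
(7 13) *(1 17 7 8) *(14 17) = [0, 14, 2, 3, 4, 5, 6, 13, 1, 9, 10, 11, 12, 8, 17, 15, 16, 7] = (1 14 17 7 13 8)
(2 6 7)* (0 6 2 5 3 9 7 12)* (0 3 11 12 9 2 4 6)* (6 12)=(2 4 12 3)(5 11 6 9 7)=[0, 1, 4, 2, 12, 11, 9, 5, 8, 7, 10, 6, 3]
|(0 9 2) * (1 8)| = 6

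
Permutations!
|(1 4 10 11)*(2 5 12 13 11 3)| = 9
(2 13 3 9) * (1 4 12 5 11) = (1 4 12 5 11)(2 13 3 9) = [0, 4, 13, 9, 12, 11, 6, 7, 8, 2, 10, 1, 5, 3]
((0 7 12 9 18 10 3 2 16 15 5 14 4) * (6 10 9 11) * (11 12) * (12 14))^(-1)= (0 4 14 12 5 15 16 2 3 10 6 11 7)(9 18)= [4, 1, 3, 10, 14, 15, 11, 0, 8, 18, 6, 7, 5, 13, 12, 16, 2, 17, 9]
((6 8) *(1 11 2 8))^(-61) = (1 6 8 2 11) = [0, 6, 11, 3, 4, 5, 8, 7, 2, 9, 10, 1]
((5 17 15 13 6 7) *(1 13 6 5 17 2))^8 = [0, 1, 2, 3, 4, 5, 6, 7, 8, 9, 10, 11, 12, 13, 14, 15, 16, 17] = (17)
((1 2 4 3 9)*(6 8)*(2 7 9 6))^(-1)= [0, 9, 8, 4, 2, 5, 3, 1, 6, 7]= (1 9 7)(2 8 6 3 4)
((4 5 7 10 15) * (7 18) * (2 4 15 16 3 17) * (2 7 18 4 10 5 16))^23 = (18)(2 10)(3 16 4 5 7 17) = [0, 1, 10, 16, 5, 7, 6, 17, 8, 9, 2, 11, 12, 13, 14, 15, 4, 3, 18]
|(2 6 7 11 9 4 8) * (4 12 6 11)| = 8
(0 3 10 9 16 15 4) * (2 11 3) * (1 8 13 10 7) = (0 2 11 3 7 1 8 13 10 9 16 15 4) = [2, 8, 11, 7, 0, 5, 6, 1, 13, 16, 9, 3, 12, 10, 14, 4, 15]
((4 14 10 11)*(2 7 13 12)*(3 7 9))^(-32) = (14)(2 13 3)(7 9 12) = [0, 1, 13, 2, 4, 5, 6, 9, 8, 12, 10, 11, 7, 3, 14]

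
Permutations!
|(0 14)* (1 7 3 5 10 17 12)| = |(0 14)(1 7 3 5 10 17 12)| = 14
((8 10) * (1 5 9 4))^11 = [0, 4, 2, 3, 9, 1, 6, 7, 10, 5, 8] = (1 4 9 5)(8 10)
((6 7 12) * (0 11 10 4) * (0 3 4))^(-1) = (0 10 11)(3 4)(6 12 7) = [10, 1, 2, 4, 3, 5, 12, 6, 8, 9, 11, 0, 7]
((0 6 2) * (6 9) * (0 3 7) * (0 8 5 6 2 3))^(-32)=[9, 1, 0, 5, 4, 7, 8, 6, 3, 2]=(0 9 2)(3 5 7 6 8)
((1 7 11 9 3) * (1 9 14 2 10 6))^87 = [0, 14, 1, 9, 4, 5, 11, 2, 8, 3, 7, 10, 12, 13, 6] = (1 14 6 11 10 7 2)(3 9)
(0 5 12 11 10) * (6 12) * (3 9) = (0 5 6 12 11 10)(3 9) = [5, 1, 2, 9, 4, 6, 12, 7, 8, 3, 0, 10, 11]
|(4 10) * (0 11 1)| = 6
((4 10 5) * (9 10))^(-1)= (4 5 10 9)= [0, 1, 2, 3, 5, 10, 6, 7, 8, 4, 9]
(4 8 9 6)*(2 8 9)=(2 8)(4 9 6)=[0, 1, 8, 3, 9, 5, 4, 7, 2, 6]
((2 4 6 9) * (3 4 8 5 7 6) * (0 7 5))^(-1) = (0 8 2 9 6 7)(3 4) = [8, 1, 9, 4, 3, 5, 7, 0, 2, 6]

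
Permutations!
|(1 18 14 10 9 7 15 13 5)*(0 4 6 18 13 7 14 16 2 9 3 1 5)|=12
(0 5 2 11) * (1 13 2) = (0 5 1 13 2 11) = [5, 13, 11, 3, 4, 1, 6, 7, 8, 9, 10, 0, 12, 2]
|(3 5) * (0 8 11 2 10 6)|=6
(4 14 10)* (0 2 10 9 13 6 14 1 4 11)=(0 2 10 11)(1 4)(6 14 9 13)=[2, 4, 10, 3, 1, 5, 14, 7, 8, 13, 11, 0, 12, 6, 9]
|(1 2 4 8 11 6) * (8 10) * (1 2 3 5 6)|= |(1 3 5 6 2 4 10 8 11)|= 9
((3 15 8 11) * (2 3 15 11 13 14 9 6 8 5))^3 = (2 15 3 5 11)(6 14 8 9 13) = [0, 1, 15, 5, 4, 11, 14, 7, 9, 13, 10, 2, 12, 6, 8, 3]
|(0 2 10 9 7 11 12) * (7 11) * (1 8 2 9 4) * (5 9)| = |(0 5 9 11 12)(1 8 2 10 4)| = 5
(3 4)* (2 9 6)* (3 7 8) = (2 9 6)(3 4 7 8) = [0, 1, 9, 4, 7, 5, 2, 8, 3, 6]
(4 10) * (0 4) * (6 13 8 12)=(0 4 10)(6 13 8 12)=[4, 1, 2, 3, 10, 5, 13, 7, 12, 9, 0, 11, 6, 8]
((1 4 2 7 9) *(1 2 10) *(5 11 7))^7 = (1 4 10)(2 11 9 5 7) = [0, 4, 11, 3, 10, 7, 6, 2, 8, 5, 1, 9]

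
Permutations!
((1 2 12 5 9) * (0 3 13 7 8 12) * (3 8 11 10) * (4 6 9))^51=(0 9 5)(1 4 8)(2 6 12)(3 13 7 11 10)=[9, 4, 6, 13, 8, 0, 12, 11, 1, 5, 3, 10, 2, 7]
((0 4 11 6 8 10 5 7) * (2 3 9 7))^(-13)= (0 9 2 10 6 4 7 3 5 8 11)= [9, 1, 10, 5, 7, 8, 4, 3, 11, 2, 6, 0]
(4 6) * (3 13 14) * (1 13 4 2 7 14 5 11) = [0, 13, 7, 4, 6, 11, 2, 14, 8, 9, 10, 1, 12, 5, 3] = (1 13 5 11)(2 7 14 3 4 6)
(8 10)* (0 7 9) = (0 7 9)(8 10) = [7, 1, 2, 3, 4, 5, 6, 9, 10, 0, 8]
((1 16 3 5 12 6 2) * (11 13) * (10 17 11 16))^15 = (1 13 12 10 16 6 17 3 2 11 5) = [0, 13, 11, 2, 4, 1, 17, 7, 8, 9, 16, 5, 10, 12, 14, 15, 6, 3]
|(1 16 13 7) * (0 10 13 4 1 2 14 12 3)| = 24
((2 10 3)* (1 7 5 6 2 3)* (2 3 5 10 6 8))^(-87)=(10)(2 5 6 8 3)=[0, 1, 5, 2, 4, 6, 8, 7, 3, 9, 10]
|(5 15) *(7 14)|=|(5 15)(7 14)|=2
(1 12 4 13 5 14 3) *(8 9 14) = (1 12 4 13 5 8 9 14 3) = [0, 12, 2, 1, 13, 8, 6, 7, 9, 14, 10, 11, 4, 5, 3]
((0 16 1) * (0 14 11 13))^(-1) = (0 13 11 14 1 16) = [13, 16, 2, 3, 4, 5, 6, 7, 8, 9, 10, 14, 12, 11, 1, 15, 0]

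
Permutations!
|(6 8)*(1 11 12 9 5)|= 10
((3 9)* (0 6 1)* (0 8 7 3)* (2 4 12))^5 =(0 3 8 6 9 7 1)(2 12 4) =[3, 0, 12, 8, 2, 5, 9, 1, 6, 7, 10, 11, 4]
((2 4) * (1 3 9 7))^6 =(1 9)(3 7) =[0, 9, 2, 7, 4, 5, 6, 3, 8, 1]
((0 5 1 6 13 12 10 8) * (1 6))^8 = (0 5 6 13 12 10 8) = [5, 1, 2, 3, 4, 6, 13, 7, 0, 9, 8, 11, 10, 12]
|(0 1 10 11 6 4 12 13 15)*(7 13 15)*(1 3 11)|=14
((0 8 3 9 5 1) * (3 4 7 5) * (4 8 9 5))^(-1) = (0 1 5 3 9)(4 7) = [1, 5, 2, 9, 7, 3, 6, 4, 8, 0]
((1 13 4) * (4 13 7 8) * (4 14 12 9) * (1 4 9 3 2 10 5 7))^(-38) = (2 5 8 12)(3 10 7 14) = [0, 1, 5, 10, 4, 8, 6, 14, 12, 9, 7, 11, 2, 13, 3]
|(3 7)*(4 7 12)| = 4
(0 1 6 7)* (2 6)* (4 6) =(0 1 2 4 6 7) =[1, 2, 4, 3, 6, 5, 7, 0]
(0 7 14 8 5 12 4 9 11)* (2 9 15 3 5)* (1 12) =[7, 12, 9, 5, 15, 1, 6, 14, 2, 11, 10, 0, 4, 13, 8, 3] =(0 7 14 8 2 9 11)(1 12 4 15 3 5)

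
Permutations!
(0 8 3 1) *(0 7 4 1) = [8, 7, 2, 0, 1, 5, 6, 4, 3] = (0 8 3)(1 7 4)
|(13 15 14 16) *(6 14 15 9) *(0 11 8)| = 15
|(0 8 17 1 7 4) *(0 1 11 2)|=15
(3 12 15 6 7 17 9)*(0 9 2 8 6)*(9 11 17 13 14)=[11, 1, 8, 12, 4, 5, 7, 13, 6, 3, 10, 17, 15, 14, 9, 0, 16, 2]=(0 11 17 2 8 6 7 13 14 9 3 12 15)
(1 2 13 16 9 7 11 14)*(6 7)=(1 2 13 16 9 6 7 11 14)=[0, 2, 13, 3, 4, 5, 7, 11, 8, 6, 10, 14, 12, 16, 1, 15, 9]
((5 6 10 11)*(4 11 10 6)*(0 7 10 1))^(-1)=(0 1 10 7)(4 5 11)=[1, 10, 2, 3, 5, 11, 6, 0, 8, 9, 7, 4]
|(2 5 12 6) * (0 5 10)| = |(0 5 12 6 2 10)| = 6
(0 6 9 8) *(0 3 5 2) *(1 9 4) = (0 6 4 1 9 8 3 5 2) = [6, 9, 0, 5, 1, 2, 4, 7, 3, 8]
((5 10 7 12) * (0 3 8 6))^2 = (0 8)(3 6)(5 7)(10 12) = [8, 1, 2, 6, 4, 7, 3, 5, 0, 9, 12, 11, 10]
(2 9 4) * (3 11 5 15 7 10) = (2 9 4)(3 11 5 15 7 10) = [0, 1, 9, 11, 2, 15, 6, 10, 8, 4, 3, 5, 12, 13, 14, 7]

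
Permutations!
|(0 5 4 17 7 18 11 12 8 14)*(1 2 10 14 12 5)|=30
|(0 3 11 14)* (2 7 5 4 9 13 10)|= 28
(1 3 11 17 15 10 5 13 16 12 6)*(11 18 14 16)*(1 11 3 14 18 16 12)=(18)(1 14 12 6 11 17 15 10 5 13 3 16)=[0, 14, 2, 16, 4, 13, 11, 7, 8, 9, 5, 17, 6, 3, 12, 10, 1, 15, 18]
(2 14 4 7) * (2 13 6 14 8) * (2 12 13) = [0, 1, 8, 3, 7, 5, 14, 2, 12, 9, 10, 11, 13, 6, 4] = (2 8 12 13 6 14 4 7)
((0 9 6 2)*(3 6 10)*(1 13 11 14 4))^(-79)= (0 2 6 3 10 9)(1 13 11 14 4)= [2, 13, 6, 10, 1, 5, 3, 7, 8, 0, 9, 14, 12, 11, 4]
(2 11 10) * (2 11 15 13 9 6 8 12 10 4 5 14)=(2 15 13 9 6 8 12 10 11 4 5 14)=[0, 1, 15, 3, 5, 14, 8, 7, 12, 6, 11, 4, 10, 9, 2, 13]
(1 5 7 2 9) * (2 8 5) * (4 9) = (1 2 4 9)(5 7 8) = [0, 2, 4, 3, 9, 7, 6, 8, 5, 1]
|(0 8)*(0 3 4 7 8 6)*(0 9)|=|(0 6 9)(3 4 7 8)|=12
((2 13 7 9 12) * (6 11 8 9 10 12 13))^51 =(2 7 8)(6 10 9)(11 12 13) =[0, 1, 7, 3, 4, 5, 10, 8, 2, 6, 9, 12, 13, 11]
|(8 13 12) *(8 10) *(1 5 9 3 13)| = 8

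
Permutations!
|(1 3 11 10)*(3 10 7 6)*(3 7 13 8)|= 4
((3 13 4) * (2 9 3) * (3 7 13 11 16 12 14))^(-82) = [0, 1, 13, 12, 7, 5, 6, 2, 8, 4, 10, 14, 11, 9, 16, 15, 3] = (2 13 9 4 7)(3 12 11 14 16)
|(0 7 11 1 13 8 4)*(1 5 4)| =15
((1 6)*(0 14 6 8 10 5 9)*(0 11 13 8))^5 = (0 14 6 1)(5 10 8 13 11 9) = [14, 0, 2, 3, 4, 10, 1, 7, 13, 5, 8, 9, 12, 11, 6]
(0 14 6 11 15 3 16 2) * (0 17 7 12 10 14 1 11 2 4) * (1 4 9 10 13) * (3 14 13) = (0 4)(1 11 15 14 6 2 17 7 12 3 16 9 10 13) = [4, 11, 17, 16, 0, 5, 2, 12, 8, 10, 13, 15, 3, 1, 6, 14, 9, 7]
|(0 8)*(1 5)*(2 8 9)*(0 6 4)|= |(0 9 2 8 6 4)(1 5)|= 6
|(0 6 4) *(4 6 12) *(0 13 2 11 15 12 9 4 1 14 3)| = |(0 9 4 13 2 11 15 12 1 14 3)| = 11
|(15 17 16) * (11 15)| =|(11 15 17 16)| =4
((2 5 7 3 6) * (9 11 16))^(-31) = (2 6 3 7 5)(9 16 11) = [0, 1, 6, 7, 4, 2, 3, 5, 8, 16, 10, 9, 12, 13, 14, 15, 11]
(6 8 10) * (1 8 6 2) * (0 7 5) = (0 7 5)(1 8 10 2) = [7, 8, 1, 3, 4, 0, 6, 5, 10, 9, 2]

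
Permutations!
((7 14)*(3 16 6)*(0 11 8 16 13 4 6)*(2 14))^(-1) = (0 16 8 11)(2 7 14)(3 6 4 13) = [16, 1, 7, 6, 13, 5, 4, 14, 11, 9, 10, 0, 12, 3, 2, 15, 8]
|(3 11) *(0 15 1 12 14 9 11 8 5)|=10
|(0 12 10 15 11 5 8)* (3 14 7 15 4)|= |(0 12 10 4 3 14 7 15 11 5 8)|= 11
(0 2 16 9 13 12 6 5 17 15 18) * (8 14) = (0 2 16 9 13 12 6 5 17 15 18)(8 14) = [2, 1, 16, 3, 4, 17, 5, 7, 14, 13, 10, 11, 6, 12, 8, 18, 9, 15, 0]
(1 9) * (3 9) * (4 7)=(1 3 9)(4 7)=[0, 3, 2, 9, 7, 5, 6, 4, 8, 1]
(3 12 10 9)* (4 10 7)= (3 12 7 4 10 9)= [0, 1, 2, 12, 10, 5, 6, 4, 8, 3, 9, 11, 7]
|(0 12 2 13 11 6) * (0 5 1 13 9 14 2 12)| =|(1 13 11 6 5)(2 9 14)| =15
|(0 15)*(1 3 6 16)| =|(0 15)(1 3 6 16)| =4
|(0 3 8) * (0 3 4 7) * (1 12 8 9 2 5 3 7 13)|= 28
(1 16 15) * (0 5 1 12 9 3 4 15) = (0 5 1 16)(3 4 15 12 9) = [5, 16, 2, 4, 15, 1, 6, 7, 8, 3, 10, 11, 9, 13, 14, 12, 0]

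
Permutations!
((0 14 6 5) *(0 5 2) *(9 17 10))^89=(0 14 6 2)(9 10 17)=[14, 1, 0, 3, 4, 5, 2, 7, 8, 10, 17, 11, 12, 13, 6, 15, 16, 9]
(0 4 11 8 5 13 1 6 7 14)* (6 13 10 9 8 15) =(0 4 11 15 6 7 14)(1 13)(5 10 9 8) =[4, 13, 2, 3, 11, 10, 7, 14, 5, 8, 9, 15, 12, 1, 0, 6]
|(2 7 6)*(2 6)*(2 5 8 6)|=5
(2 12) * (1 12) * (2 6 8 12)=[0, 2, 1, 3, 4, 5, 8, 7, 12, 9, 10, 11, 6]=(1 2)(6 8 12)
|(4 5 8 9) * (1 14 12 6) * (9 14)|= 8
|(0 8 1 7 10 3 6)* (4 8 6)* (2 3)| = |(0 6)(1 7 10 2 3 4 8)| = 14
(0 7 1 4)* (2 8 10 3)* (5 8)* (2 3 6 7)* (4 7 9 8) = [2, 7, 5, 3, 0, 4, 9, 1, 10, 8, 6] = (0 2 5 4)(1 7)(6 9 8 10)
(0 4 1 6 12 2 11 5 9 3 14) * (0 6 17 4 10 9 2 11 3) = [10, 17, 3, 14, 1, 2, 12, 7, 8, 0, 9, 5, 11, 13, 6, 15, 16, 4] = (0 10 9)(1 17 4)(2 3 14 6 12 11 5)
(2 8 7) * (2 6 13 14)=(2 8 7 6 13 14)=[0, 1, 8, 3, 4, 5, 13, 6, 7, 9, 10, 11, 12, 14, 2]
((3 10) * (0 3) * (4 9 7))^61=[3, 1, 2, 10, 9, 5, 6, 4, 8, 7, 0]=(0 3 10)(4 9 7)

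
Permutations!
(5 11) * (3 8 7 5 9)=(3 8 7 5 11 9)=[0, 1, 2, 8, 4, 11, 6, 5, 7, 3, 10, 9]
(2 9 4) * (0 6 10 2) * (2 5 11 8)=(0 6 10 5 11 8 2 9 4)=[6, 1, 9, 3, 0, 11, 10, 7, 2, 4, 5, 8]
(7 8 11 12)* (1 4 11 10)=[0, 4, 2, 3, 11, 5, 6, 8, 10, 9, 1, 12, 7]=(1 4 11 12 7 8 10)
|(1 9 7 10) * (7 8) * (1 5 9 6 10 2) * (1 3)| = 9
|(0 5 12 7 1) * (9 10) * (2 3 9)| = |(0 5 12 7 1)(2 3 9 10)| = 20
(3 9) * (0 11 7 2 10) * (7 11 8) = (11)(0 8 7 2 10)(3 9) = [8, 1, 10, 9, 4, 5, 6, 2, 7, 3, 0, 11]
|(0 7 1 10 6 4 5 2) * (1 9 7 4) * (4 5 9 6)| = |(0 5 2)(1 10 4 9 7 6)| = 6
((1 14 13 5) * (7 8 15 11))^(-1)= [0, 5, 2, 3, 4, 13, 6, 11, 7, 9, 10, 15, 12, 14, 1, 8]= (1 5 13 14)(7 11 15 8)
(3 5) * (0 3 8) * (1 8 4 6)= (0 3 5 4 6 1 8)= [3, 8, 2, 5, 6, 4, 1, 7, 0]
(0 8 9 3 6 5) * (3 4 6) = (0 8 9 4 6 5) = [8, 1, 2, 3, 6, 0, 5, 7, 9, 4]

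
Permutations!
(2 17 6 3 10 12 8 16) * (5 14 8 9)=[0, 1, 17, 10, 4, 14, 3, 7, 16, 5, 12, 11, 9, 13, 8, 15, 2, 6]=(2 17 6 3 10 12 9 5 14 8 16)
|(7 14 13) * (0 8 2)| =|(0 8 2)(7 14 13)| =3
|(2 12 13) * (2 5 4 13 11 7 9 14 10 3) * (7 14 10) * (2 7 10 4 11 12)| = 9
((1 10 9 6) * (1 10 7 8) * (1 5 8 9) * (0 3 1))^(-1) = [10, 3, 2, 0, 4, 8, 9, 1, 5, 7, 6] = (0 10 6 9 7 1 3)(5 8)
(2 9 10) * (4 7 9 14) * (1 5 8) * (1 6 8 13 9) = (1 5 13 9 10 2 14 4 7)(6 8) = [0, 5, 14, 3, 7, 13, 8, 1, 6, 10, 2, 11, 12, 9, 4]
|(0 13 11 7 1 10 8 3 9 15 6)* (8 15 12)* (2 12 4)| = 24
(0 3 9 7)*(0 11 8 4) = (0 3 9 7 11 8 4) = [3, 1, 2, 9, 0, 5, 6, 11, 4, 7, 10, 8]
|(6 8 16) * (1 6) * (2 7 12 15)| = 4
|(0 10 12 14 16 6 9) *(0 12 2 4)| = |(0 10 2 4)(6 9 12 14 16)| = 20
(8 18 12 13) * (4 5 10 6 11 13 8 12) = [0, 1, 2, 3, 5, 10, 11, 7, 18, 9, 6, 13, 8, 12, 14, 15, 16, 17, 4] = (4 5 10 6 11 13 12 8 18)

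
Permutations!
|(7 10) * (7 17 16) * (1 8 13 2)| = |(1 8 13 2)(7 10 17 16)| = 4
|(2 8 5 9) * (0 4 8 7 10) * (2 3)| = 9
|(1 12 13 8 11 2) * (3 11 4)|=8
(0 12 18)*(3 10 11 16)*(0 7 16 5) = (0 12 18 7 16 3 10 11 5) = [12, 1, 2, 10, 4, 0, 6, 16, 8, 9, 11, 5, 18, 13, 14, 15, 3, 17, 7]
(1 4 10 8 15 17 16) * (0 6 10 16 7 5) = (0 6 10 8 15 17 7 5)(1 4 16) = [6, 4, 2, 3, 16, 0, 10, 5, 15, 9, 8, 11, 12, 13, 14, 17, 1, 7]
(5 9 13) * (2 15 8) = (2 15 8)(5 9 13) = [0, 1, 15, 3, 4, 9, 6, 7, 2, 13, 10, 11, 12, 5, 14, 8]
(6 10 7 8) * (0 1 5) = [1, 5, 2, 3, 4, 0, 10, 8, 6, 9, 7] = (0 1 5)(6 10 7 8)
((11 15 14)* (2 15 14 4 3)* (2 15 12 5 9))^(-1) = (2 9 5 12)(3 4 15)(11 14) = [0, 1, 9, 4, 15, 12, 6, 7, 8, 5, 10, 14, 2, 13, 11, 3]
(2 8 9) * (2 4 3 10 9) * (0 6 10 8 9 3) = (0 6 10 3 8 2 9 4) = [6, 1, 9, 8, 0, 5, 10, 7, 2, 4, 3]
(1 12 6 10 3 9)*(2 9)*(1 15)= (1 12 6 10 3 2 9 15)= [0, 12, 9, 2, 4, 5, 10, 7, 8, 15, 3, 11, 6, 13, 14, 1]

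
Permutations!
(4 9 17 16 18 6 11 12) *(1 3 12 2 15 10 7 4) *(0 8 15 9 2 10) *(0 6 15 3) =(0 8 3 12 1)(2 9 17 16 18 15 6 11 10 7 4) =[8, 0, 9, 12, 2, 5, 11, 4, 3, 17, 7, 10, 1, 13, 14, 6, 18, 16, 15]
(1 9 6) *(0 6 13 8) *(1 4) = [6, 9, 2, 3, 1, 5, 4, 7, 0, 13, 10, 11, 12, 8] = (0 6 4 1 9 13 8)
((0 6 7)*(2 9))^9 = (2 9) = [0, 1, 9, 3, 4, 5, 6, 7, 8, 2]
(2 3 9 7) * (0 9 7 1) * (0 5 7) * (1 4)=(0 9 4 1 5 7 2 3)=[9, 5, 3, 0, 1, 7, 6, 2, 8, 4]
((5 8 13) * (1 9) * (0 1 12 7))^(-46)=(0 7 12 9 1)(5 13 8)=[7, 0, 2, 3, 4, 13, 6, 12, 5, 1, 10, 11, 9, 8]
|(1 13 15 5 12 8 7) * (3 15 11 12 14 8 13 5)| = |(1 5 14 8 7)(3 15)(11 12 13)| = 30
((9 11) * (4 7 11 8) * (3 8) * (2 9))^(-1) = (2 11 7 4 8 3 9) = [0, 1, 11, 9, 8, 5, 6, 4, 3, 2, 10, 7]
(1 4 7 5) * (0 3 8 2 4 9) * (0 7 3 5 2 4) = [5, 9, 0, 8, 3, 1, 6, 2, 4, 7] = (0 5 1 9 7 2)(3 8 4)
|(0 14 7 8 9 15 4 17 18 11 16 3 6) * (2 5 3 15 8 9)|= |(0 14 7 9 8 2 5 3 6)(4 17 18 11 16 15)|= 18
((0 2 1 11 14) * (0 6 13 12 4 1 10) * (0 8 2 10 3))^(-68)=(0 8 3 10 2)(1 14 13 4 11 6 12)=[8, 14, 0, 10, 11, 5, 12, 7, 3, 9, 2, 6, 1, 4, 13]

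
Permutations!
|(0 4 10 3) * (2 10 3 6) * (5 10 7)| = |(0 4 3)(2 7 5 10 6)| = 15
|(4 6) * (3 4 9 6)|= |(3 4)(6 9)|= 2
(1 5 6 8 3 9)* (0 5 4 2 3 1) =(0 5 6 8 1 4 2 3 9) =[5, 4, 3, 9, 2, 6, 8, 7, 1, 0]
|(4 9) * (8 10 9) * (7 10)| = |(4 8 7 10 9)| = 5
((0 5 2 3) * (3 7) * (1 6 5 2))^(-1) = [3, 5, 0, 7, 4, 6, 1, 2] = (0 3 7 2)(1 5 6)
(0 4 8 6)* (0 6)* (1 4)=(0 1 4 8)=[1, 4, 2, 3, 8, 5, 6, 7, 0]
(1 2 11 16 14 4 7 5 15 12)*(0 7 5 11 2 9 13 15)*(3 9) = (0 7 11 16 14 4 5)(1 3 9 13 15 12) = [7, 3, 2, 9, 5, 0, 6, 11, 8, 13, 10, 16, 1, 15, 4, 12, 14]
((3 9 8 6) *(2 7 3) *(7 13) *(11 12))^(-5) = (2 7 9 6 13 3 8)(11 12) = [0, 1, 7, 8, 4, 5, 13, 9, 2, 6, 10, 12, 11, 3]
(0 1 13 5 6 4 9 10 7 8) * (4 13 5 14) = (0 1 5 6 13 14 4 9 10 7 8) = [1, 5, 2, 3, 9, 6, 13, 8, 0, 10, 7, 11, 12, 14, 4]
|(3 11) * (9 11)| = |(3 9 11)| = 3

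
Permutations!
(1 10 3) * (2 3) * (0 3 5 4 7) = [3, 10, 5, 1, 7, 4, 6, 0, 8, 9, 2] = (0 3 1 10 2 5 4 7)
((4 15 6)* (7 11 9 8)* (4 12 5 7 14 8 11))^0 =(15) =[0, 1, 2, 3, 4, 5, 6, 7, 8, 9, 10, 11, 12, 13, 14, 15]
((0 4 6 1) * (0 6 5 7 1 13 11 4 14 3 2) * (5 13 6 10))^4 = (14)(4 13 11) = [0, 1, 2, 3, 13, 5, 6, 7, 8, 9, 10, 4, 12, 11, 14]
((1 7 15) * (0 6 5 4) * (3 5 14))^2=(0 14 5)(1 15 7)(3 4 6)=[14, 15, 2, 4, 6, 0, 3, 1, 8, 9, 10, 11, 12, 13, 5, 7]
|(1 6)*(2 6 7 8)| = |(1 7 8 2 6)| = 5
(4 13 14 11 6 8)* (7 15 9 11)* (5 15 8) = [0, 1, 2, 3, 13, 15, 5, 8, 4, 11, 10, 6, 12, 14, 7, 9] = (4 13 14 7 8)(5 15 9 11 6)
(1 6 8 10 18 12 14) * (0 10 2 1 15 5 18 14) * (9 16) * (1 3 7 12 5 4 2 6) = [10, 1, 3, 7, 2, 18, 8, 12, 6, 16, 14, 11, 0, 13, 15, 4, 9, 17, 5] = (0 10 14 15 4 2 3 7 12)(5 18)(6 8)(9 16)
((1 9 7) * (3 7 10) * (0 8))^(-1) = (0 8)(1 7 3 10 9) = [8, 7, 2, 10, 4, 5, 6, 3, 0, 1, 9]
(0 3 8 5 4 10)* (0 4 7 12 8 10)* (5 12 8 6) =[3, 1, 2, 10, 0, 7, 5, 8, 12, 9, 4, 11, 6] =(0 3 10 4)(5 7 8 12 6)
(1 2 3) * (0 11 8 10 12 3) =(0 11 8 10 12 3 1 2) =[11, 2, 0, 1, 4, 5, 6, 7, 10, 9, 12, 8, 3]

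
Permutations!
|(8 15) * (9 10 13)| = 6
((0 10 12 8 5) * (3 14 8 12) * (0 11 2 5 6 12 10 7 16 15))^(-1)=(0 15 16 7)(2 11 5)(3 10 12 6 8 14)=[15, 1, 11, 10, 4, 2, 8, 0, 14, 9, 12, 5, 6, 13, 3, 16, 7]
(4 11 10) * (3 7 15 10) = (3 7 15 10 4 11) = [0, 1, 2, 7, 11, 5, 6, 15, 8, 9, 4, 3, 12, 13, 14, 10]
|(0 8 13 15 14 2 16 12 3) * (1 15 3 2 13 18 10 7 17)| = 33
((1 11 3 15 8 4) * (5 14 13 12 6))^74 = [0, 3, 2, 8, 11, 6, 12, 7, 1, 9, 10, 15, 13, 14, 5, 4] = (1 3 8)(4 11 15)(5 6 12 13 14)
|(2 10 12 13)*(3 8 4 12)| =7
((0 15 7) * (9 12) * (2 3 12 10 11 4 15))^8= (0 15 11 9 3)(2 7 4 10 12)= [15, 1, 7, 0, 10, 5, 6, 4, 8, 3, 12, 9, 2, 13, 14, 11]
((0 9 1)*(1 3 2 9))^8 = [0, 1, 3, 9, 4, 5, 6, 7, 8, 2] = (2 3 9)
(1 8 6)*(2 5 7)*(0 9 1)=(0 9 1 8 6)(2 5 7)=[9, 8, 5, 3, 4, 7, 0, 2, 6, 1]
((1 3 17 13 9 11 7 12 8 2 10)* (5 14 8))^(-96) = [0, 5, 7, 14, 4, 13, 6, 3, 11, 10, 12, 1, 17, 2, 9, 15, 16, 8] = (1 5 13 2 7 3 14 9 10 12 17 8 11)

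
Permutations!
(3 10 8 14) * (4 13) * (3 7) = (3 10 8 14 7)(4 13) = [0, 1, 2, 10, 13, 5, 6, 3, 14, 9, 8, 11, 12, 4, 7]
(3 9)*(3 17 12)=(3 9 17 12)=[0, 1, 2, 9, 4, 5, 6, 7, 8, 17, 10, 11, 3, 13, 14, 15, 16, 12]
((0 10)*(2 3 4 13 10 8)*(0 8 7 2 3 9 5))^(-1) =(0 5 9 2 7)(3 8 10 13 4) =[5, 1, 7, 8, 3, 9, 6, 0, 10, 2, 13, 11, 12, 4]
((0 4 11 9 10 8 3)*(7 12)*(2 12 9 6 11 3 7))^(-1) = (0 3 4)(2 12)(6 11)(7 8 10 9) = [3, 1, 12, 4, 0, 5, 11, 8, 10, 7, 9, 6, 2]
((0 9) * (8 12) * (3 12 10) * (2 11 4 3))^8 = (2 11 4 3 12 8 10) = [0, 1, 11, 12, 3, 5, 6, 7, 10, 9, 2, 4, 8]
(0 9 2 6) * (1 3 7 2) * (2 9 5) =(0 5 2 6)(1 3 7 9) =[5, 3, 6, 7, 4, 2, 0, 9, 8, 1]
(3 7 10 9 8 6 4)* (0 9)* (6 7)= (0 9 8 7 10)(3 6 4)= [9, 1, 2, 6, 3, 5, 4, 10, 7, 8, 0]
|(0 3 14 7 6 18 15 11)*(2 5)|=8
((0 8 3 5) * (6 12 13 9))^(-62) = (0 3)(5 8)(6 13)(9 12) = [3, 1, 2, 0, 4, 8, 13, 7, 5, 12, 10, 11, 9, 6]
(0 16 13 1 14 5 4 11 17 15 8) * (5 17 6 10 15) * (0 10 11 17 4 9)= (0 16 13 1 14 4 17 5 9)(6 11)(8 10 15)= [16, 14, 2, 3, 17, 9, 11, 7, 10, 0, 15, 6, 12, 1, 4, 8, 13, 5]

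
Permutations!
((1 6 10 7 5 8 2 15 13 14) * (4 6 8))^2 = (1 2 13)(4 10 5 6 7)(8 15 14) = [0, 2, 13, 3, 10, 6, 7, 4, 15, 9, 5, 11, 12, 1, 8, 14]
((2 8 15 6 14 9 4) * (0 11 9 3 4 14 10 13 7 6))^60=[2, 1, 14, 11, 9, 5, 6, 7, 3, 15, 10, 8, 12, 13, 0, 4]=(0 2 14)(3 11 8)(4 9 15)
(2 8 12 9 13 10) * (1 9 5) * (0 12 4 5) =[12, 9, 8, 3, 5, 1, 6, 7, 4, 13, 2, 11, 0, 10] =(0 12)(1 9 13 10 2 8 4 5)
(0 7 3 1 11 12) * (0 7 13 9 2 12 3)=(0 13 9 2 12 7)(1 11 3)=[13, 11, 12, 1, 4, 5, 6, 0, 8, 2, 10, 3, 7, 9]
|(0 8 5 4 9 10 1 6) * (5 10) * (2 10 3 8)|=30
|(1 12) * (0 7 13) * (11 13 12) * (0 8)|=7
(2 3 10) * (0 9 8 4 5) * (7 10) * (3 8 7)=[9, 1, 8, 3, 5, 0, 6, 10, 4, 7, 2]=(0 9 7 10 2 8 4 5)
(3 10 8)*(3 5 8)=(3 10)(5 8)=[0, 1, 2, 10, 4, 8, 6, 7, 5, 9, 3]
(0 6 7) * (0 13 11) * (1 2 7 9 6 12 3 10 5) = [12, 2, 7, 10, 4, 1, 9, 13, 8, 6, 5, 0, 3, 11] = (0 12 3 10 5 1 2 7 13 11)(6 9)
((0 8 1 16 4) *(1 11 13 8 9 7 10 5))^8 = (16)(8 13 11) = [0, 1, 2, 3, 4, 5, 6, 7, 13, 9, 10, 8, 12, 11, 14, 15, 16]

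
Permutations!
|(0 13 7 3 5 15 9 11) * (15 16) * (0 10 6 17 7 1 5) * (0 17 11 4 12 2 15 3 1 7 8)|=|(0 13 7 1 5 16 3 17 8)(2 15 9 4 12)(6 11 10)|=45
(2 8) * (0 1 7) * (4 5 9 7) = (0 1 4 5 9 7)(2 8) = [1, 4, 8, 3, 5, 9, 6, 0, 2, 7]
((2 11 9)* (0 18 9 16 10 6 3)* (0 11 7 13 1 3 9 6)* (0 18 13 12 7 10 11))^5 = (18)(0 13 1 3)(7 12)(11 16) = [13, 3, 2, 0, 4, 5, 6, 12, 8, 9, 10, 16, 7, 1, 14, 15, 11, 17, 18]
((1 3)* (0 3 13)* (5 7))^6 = (0 1)(3 13) = [1, 0, 2, 13, 4, 5, 6, 7, 8, 9, 10, 11, 12, 3]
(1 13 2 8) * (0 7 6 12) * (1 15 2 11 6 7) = (0 1 13 11 6 12)(2 8 15) = [1, 13, 8, 3, 4, 5, 12, 7, 15, 9, 10, 6, 0, 11, 14, 2]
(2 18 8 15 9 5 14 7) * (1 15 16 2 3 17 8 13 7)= (1 15 9 5 14)(2 18 13 7 3 17 8 16)= [0, 15, 18, 17, 4, 14, 6, 3, 16, 5, 10, 11, 12, 7, 1, 9, 2, 8, 13]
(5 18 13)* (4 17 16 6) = (4 17 16 6)(5 18 13) = [0, 1, 2, 3, 17, 18, 4, 7, 8, 9, 10, 11, 12, 5, 14, 15, 6, 16, 13]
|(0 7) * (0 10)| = |(0 7 10)| = 3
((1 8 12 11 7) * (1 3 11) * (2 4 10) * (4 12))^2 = (1 4 2)(3 7 11)(8 10 12) = [0, 4, 1, 7, 2, 5, 6, 11, 10, 9, 12, 3, 8]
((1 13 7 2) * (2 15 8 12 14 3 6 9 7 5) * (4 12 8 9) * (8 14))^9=[0, 13, 1, 12, 14, 2, 8, 7, 6, 9, 10, 11, 3, 5, 4, 15]=(15)(1 13 5 2)(3 12)(4 14)(6 8)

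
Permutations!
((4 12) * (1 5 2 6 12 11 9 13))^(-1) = (1 13 9 11 4 12 6 2 5) = [0, 13, 5, 3, 12, 1, 2, 7, 8, 11, 10, 4, 6, 9]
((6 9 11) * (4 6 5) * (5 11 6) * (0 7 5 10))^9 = (11)(0 10 4 5 7)(6 9) = [10, 1, 2, 3, 5, 7, 9, 0, 8, 6, 4, 11]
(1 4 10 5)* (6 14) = (1 4 10 5)(6 14) = [0, 4, 2, 3, 10, 1, 14, 7, 8, 9, 5, 11, 12, 13, 6]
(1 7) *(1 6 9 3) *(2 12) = (1 7 6 9 3)(2 12) = [0, 7, 12, 1, 4, 5, 9, 6, 8, 3, 10, 11, 2]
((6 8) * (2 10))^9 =(2 10)(6 8) =[0, 1, 10, 3, 4, 5, 8, 7, 6, 9, 2]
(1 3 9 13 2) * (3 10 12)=(1 10 12 3 9 13 2)=[0, 10, 1, 9, 4, 5, 6, 7, 8, 13, 12, 11, 3, 2]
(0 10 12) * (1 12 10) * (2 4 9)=[1, 12, 4, 3, 9, 5, 6, 7, 8, 2, 10, 11, 0]=(0 1 12)(2 4 9)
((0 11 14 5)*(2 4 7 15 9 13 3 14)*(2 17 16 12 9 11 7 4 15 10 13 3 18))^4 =(0 18 17 3 7 2 16 14 10 15 12 5 13 11 9) =[18, 1, 16, 7, 4, 13, 6, 2, 8, 0, 15, 9, 5, 11, 10, 12, 14, 3, 17]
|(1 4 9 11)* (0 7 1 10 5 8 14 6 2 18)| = |(0 7 1 4 9 11 10 5 8 14 6 2 18)| = 13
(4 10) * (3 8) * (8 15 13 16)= [0, 1, 2, 15, 10, 5, 6, 7, 3, 9, 4, 11, 12, 16, 14, 13, 8]= (3 15 13 16 8)(4 10)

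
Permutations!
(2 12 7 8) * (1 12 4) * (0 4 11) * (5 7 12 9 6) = (12)(0 4 1 9 6 5 7 8 2 11) = [4, 9, 11, 3, 1, 7, 5, 8, 2, 6, 10, 0, 12]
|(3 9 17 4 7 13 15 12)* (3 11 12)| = 14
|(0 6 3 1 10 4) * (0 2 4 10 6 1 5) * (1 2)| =|(10)(0 2 4 1 6 3 5)| =7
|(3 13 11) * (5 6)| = 6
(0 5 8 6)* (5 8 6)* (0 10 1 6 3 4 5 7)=[8, 6, 2, 4, 5, 3, 10, 0, 7, 9, 1]=(0 8 7)(1 6 10)(3 4 5)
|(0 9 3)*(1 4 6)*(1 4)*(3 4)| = |(0 9 4 6 3)| = 5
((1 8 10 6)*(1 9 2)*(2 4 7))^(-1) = (1 2 7 4 9 6 10 8) = [0, 2, 7, 3, 9, 5, 10, 4, 1, 6, 8]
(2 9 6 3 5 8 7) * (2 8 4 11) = (2 9 6 3 5 4 11)(7 8) = [0, 1, 9, 5, 11, 4, 3, 8, 7, 6, 10, 2]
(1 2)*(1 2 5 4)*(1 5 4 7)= (1 4 5 7)= [0, 4, 2, 3, 5, 7, 6, 1]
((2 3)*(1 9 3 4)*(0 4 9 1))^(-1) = (0 4)(2 3 9) = [4, 1, 3, 9, 0, 5, 6, 7, 8, 2]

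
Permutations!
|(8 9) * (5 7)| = |(5 7)(8 9)| = 2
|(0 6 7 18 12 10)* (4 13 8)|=|(0 6 7 18 12 10)(4 13 8)|=6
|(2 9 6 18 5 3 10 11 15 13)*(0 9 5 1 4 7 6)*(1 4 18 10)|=|(0 9)(1 18 4 7 6 10 11 15 13 2 5 3)|=12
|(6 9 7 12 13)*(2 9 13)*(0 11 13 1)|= 20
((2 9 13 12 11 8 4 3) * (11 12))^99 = (2 9 13 11 8 4 3) = [0, 1, 9, 2, 3, 5, 6, 7, 4, 13, 10, 8, 12, 11]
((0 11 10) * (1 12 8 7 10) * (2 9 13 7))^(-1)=(0 10 7 13 9 2 8 12 1 11)=[10, 11, 8, 3, 4, 5, 6, 13, 12, 2, 7, 0, 1, 9]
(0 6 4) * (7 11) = [6, 1, 2, 3, 0, 5, 4, 11, 8, 9, 10, 7] = (0 6 4)(7 11)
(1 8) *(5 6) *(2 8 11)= [0, 11, 8, 3, 4, 6, 5, 7, 1, 9, 10, 2]= (1 11 2 8)(5 6)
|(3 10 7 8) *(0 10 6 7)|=4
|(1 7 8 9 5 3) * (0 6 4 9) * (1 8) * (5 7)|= |(0 6 4 9 7 1 5 3 8)|= 9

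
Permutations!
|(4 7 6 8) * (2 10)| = 4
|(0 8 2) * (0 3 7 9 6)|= 7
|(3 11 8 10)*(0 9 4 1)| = 4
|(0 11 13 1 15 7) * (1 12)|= 7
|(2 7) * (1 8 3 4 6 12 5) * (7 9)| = 21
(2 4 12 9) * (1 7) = (1 7)(2 4 12 9) = [0, 7, 4, 3, 12, 5, 6, 1, 8, 2, 10, 11, 9]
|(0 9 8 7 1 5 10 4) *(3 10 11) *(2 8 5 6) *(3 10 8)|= 6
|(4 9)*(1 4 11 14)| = |(1 4 9 11 14)| = 5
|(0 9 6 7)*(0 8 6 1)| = 3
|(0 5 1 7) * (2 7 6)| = |(0 5 1 6 2 7)| = 6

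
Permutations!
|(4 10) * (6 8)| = 2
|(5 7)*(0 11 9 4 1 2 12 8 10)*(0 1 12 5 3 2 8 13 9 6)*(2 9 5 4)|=24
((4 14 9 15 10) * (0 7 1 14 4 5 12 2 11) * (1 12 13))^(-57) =(0 2 7 11 12)(1 13 5 10 15 9 14) =[2, 13, 7, 3, 4, 10, 6, 11, 8, 14, 15, 12, 0, 5, 1, 9]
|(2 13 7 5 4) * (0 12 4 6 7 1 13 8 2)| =6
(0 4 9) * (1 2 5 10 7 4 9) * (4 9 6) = [6, 2, 5, 3, 1, 10, 4, 9, 8, 0, 7] = (0 6 4 1 2 5 10 7 9)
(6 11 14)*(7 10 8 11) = (6 7 10 8 11 14) = [0, 1, 2, 3, 4, 5, 7, 10, 11, 9, 8, 14, 12, 13, 6]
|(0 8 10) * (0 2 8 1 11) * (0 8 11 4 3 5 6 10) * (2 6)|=8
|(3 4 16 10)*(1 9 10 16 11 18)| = |(1 9 10 3 4 11 18)| = 7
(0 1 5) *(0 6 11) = (0 1 5 6 11) = [1, 5, 2, 3, 4, 6, 11, 7, 8, 9, 10, 0]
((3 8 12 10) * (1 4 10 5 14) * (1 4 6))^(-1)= (1 6)(3 10 4 14 5 12 8)= [0, 6, 2, 10, 14, 12, 1, 7, 3, 9, 4, 11, 8, 13, 5]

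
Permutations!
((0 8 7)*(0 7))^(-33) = (0 8) = [8, 1, 2, 3, 4, 5, 6, 7, 0]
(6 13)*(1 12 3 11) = (1 12 3 11)(6 13) = [0, 12, 2, 11, 4, 5, 13, 7, 8, 9, 10, 1, 3, 6]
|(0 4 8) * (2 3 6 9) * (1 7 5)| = |(0 4 8)(1 7 5)(2 3 6 9)| = 12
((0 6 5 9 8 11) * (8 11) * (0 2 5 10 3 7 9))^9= (11)= [0, 1, 2, 3, 4, 5, 6, 7, 8, 9, 10, 11]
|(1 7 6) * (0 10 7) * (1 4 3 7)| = |(0 10 1)(3 7 6 4)| = 12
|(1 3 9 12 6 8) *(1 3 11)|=|(1 11)(3 9 12 6 8)|=10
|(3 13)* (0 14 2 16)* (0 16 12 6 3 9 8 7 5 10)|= 12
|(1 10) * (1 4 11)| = 4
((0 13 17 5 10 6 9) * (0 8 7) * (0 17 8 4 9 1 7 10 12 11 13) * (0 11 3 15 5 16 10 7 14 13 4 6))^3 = (0 9 14 7 10 4 1 8 16 11 6 13 17)(3 12 5 15) = [9, 8, 2, 12, 1, 15, 13, 10, 16, 14, 4, 6, 5, 17, 7, 3, 11, 0]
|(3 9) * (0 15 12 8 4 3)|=|(0 15 12 8 4 3 9)|=7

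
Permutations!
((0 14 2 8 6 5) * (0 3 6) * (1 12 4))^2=(0 2)(1 4 12)(3 5 6)(8 14)=[2, 4, 0, 5, 12, 6, 3, 7, 14, 9, 10, 11, 1, 13, 8]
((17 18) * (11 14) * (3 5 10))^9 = (11 14)(17 18) = [0, 1, 2, 3, 4, 5, 6, 7, 8, 9, 10, 14, 12, 13, 11, 15, 16, 18, 17]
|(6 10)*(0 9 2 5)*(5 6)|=6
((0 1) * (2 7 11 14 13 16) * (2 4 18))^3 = (0 1)(2 14 4 7 13 18 11 16) = [1, 0, 14, 3, 7, 5, 6, 13, 8, 9, 10, 16, 12, 18, 4, 15, 2, 17, 11]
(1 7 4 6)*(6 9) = (1 7 4 9 6) = [0, 7, 2, 3, 9, 5, 1, 4, 8, 6]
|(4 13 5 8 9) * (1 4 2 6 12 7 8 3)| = 30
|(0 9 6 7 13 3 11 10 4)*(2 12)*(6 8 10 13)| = 30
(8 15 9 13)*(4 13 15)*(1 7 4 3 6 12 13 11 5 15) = (1 7 4 11 5 15 9)(3 6 12 13 8) = [0, 7, 2, 6, 11, 15, 12, 4, 3, 1, 10, 5, 13, 8, 14, 9]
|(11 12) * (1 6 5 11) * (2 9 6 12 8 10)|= |(1 12)(2 9 6 5 11 8 10)|= 14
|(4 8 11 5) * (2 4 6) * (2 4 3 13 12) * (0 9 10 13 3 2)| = |(0 9 10 13 12)(4 8 11 5 6)| = 5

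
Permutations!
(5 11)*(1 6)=(1 6)(5 11)=[0, 6, 2, 3, 4, 11, 1, 7, 8, 9, 10, 5]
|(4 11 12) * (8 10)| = |(4 11 12)(8 10)| = 6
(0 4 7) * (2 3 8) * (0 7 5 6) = (0 4 5 6)(2 3 8) = [4, 1, 3, 8, 5, 6, 0, 7, 2]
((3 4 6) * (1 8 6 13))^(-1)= (1 13 4 3 6 8)= [0, 13, 2, 6, 3, 5, 8, 7, 1, 9, 10, 11, 12, 4]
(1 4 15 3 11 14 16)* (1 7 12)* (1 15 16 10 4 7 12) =(1 7)(3 11 14 10 4 16 12 15) =[0, 7, 2, 11, 16, 5, 6, 1, 8, 9, 4, 14, 15, 13, 10, 3, 12]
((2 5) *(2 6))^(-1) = (2 6 5) = [0, 1, 6, 3, 4, 2, 5]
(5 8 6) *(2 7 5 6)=(2 7 5 8)=[0, 1, 7, 3, 4, 8, 6, 5, 2]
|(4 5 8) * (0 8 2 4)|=|(0 8)(2 4 5)|=6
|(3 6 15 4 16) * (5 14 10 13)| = |(3 6 15 4 16)(5 14 10 13)| = 20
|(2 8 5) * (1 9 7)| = 3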